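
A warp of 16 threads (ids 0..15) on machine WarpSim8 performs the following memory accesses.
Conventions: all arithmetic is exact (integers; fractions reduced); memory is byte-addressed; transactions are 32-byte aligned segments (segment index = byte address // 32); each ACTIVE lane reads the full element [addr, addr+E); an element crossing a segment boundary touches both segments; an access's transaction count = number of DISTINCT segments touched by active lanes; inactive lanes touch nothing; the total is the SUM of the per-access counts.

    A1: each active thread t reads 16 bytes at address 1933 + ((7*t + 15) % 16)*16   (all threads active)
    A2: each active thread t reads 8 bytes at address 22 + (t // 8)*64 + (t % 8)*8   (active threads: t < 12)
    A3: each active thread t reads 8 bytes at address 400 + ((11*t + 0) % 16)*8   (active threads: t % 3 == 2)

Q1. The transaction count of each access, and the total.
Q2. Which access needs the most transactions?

A1: 9 transactions
A2: 4 transactions
A3: 2 transactions

Answer: 9,4,2; total 15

Answer: A1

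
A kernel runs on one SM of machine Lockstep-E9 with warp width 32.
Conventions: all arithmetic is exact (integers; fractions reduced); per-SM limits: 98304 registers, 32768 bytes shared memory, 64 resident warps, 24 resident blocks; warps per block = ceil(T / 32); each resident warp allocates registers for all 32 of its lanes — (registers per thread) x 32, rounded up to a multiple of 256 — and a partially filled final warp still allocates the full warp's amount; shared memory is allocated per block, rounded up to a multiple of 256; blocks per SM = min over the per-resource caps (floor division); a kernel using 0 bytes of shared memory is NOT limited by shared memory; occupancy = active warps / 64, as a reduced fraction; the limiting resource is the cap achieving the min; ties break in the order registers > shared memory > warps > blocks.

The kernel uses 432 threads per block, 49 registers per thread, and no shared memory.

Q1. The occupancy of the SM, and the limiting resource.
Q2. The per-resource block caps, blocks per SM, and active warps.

Answer: occupancy 21/32, limited by registers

registers: 3 blocks
shared memory: no limit (kernel uses none)
warps: 4 blocks
blocks: 24 blocks

Answer: 3 blocks, 42 active warps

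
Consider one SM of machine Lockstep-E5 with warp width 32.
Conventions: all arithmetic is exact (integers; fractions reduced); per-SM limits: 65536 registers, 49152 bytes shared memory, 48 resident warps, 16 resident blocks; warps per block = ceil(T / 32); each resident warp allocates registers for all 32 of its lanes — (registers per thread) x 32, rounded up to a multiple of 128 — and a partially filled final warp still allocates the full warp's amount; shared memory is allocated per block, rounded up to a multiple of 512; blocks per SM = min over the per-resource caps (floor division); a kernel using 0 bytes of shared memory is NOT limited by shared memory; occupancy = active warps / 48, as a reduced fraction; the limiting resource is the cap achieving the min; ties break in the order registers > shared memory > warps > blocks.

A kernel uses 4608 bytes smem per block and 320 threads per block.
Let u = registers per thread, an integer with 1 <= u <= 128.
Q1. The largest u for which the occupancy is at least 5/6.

Answer: u = 48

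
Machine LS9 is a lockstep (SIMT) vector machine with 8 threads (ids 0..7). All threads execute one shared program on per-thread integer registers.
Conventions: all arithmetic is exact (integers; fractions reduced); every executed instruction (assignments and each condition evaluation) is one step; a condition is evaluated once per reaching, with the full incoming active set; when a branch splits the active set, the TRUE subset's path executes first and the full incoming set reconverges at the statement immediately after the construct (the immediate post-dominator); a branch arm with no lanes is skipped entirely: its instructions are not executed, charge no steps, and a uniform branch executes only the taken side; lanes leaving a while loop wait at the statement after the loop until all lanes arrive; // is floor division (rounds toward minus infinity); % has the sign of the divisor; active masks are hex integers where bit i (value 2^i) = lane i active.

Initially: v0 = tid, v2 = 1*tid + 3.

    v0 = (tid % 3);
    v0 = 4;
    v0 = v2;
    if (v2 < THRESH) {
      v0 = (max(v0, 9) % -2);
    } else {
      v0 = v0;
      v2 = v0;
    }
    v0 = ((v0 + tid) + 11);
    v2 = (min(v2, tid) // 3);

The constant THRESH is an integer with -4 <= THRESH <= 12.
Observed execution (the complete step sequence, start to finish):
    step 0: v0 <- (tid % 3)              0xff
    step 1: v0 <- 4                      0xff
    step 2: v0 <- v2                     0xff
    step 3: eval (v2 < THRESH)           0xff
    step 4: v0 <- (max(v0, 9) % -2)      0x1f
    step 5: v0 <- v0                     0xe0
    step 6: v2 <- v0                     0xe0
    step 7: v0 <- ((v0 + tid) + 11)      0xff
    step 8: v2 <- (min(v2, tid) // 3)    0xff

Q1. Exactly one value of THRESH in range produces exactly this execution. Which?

Answer: THRESH = 8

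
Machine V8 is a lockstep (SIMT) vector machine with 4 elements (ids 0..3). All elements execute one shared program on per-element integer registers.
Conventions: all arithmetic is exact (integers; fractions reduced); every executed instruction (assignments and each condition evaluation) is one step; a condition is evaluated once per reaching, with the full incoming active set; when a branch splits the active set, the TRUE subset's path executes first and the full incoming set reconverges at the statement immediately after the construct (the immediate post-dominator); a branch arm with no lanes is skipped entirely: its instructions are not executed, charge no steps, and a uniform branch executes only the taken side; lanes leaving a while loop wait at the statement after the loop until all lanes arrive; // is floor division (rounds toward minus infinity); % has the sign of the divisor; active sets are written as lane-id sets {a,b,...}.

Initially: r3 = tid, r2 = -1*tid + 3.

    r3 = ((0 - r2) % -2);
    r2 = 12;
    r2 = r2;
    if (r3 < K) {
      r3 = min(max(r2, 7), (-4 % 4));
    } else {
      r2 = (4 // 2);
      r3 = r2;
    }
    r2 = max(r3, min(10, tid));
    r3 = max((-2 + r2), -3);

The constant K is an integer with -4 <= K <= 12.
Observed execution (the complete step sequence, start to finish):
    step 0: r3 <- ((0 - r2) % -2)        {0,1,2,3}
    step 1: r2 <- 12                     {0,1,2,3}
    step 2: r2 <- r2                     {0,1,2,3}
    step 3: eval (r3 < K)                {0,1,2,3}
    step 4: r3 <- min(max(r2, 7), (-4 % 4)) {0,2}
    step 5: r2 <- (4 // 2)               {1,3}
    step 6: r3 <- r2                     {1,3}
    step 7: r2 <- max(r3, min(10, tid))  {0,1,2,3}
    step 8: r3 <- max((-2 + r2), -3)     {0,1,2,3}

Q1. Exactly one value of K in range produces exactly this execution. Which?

Answer: K = 0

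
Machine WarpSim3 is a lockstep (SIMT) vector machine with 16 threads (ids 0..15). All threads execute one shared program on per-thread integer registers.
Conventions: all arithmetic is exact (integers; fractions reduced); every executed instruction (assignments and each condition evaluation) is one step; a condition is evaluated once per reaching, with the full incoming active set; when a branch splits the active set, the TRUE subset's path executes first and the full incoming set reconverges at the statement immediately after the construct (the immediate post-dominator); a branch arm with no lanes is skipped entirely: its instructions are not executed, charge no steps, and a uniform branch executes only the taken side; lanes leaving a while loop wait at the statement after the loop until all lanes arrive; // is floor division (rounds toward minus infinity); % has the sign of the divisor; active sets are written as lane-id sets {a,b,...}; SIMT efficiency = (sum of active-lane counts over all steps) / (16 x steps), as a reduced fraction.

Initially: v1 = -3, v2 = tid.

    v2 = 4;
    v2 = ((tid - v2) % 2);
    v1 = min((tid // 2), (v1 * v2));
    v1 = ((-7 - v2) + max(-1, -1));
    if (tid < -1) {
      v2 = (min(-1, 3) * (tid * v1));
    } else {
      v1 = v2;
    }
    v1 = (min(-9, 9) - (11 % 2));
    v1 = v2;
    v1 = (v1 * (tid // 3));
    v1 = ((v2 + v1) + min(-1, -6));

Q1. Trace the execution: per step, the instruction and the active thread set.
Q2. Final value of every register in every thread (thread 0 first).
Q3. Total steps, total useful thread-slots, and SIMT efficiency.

step 0: v2 <- 4                      {0,1,2,3,4,5,6,7,8,9,10,11,12,13,14,15}
step 1: v2 <- ((tid - v2) % 2)       {0,1,2,3,4,5,6,7,8,9,10,11,12,13,14,15}
step 2: v1 <- min((tid // 2), (v1 * v2)) {0,1,2,3,4,5,6,7,8,9,10,11,12,13,14,15}
step 3: v1 <- ((-7 - v2) + max(-1, -1)) {0,1,2,3,4,5,6,7,8,9,10,11,12,13,14,15}
step 4: eval (tid < -1)              {0,1,2,3,4,5,6,7,8,9,10,11,12,13,14,15}
step 5: v1 <- v2                     {0,1,2,3,4,5,6,7,8,9,10,11,12,13,14,15}
step 6: v1 <- (min(-9, 9) - (11 % 2)) {0,1,2,3,4,5,6,7,8,9,10,11,12,13,14,15}
step 7: v1 <- v2                     {0,1,2,3,4,5,6,7,8,9,10,11,12,13,14,15}
step 8: v1 <- (v1 * (tid // 3))      {0,1,2,3,4,5,6,7,8,9,10,11,12,13,14,15}
step 9: v1 <- ((v2 + v1) + min(-1, -6)) {0,1,2,3,4,5,6,7,8,9,10,11,12,13,14,15}

Answer: 10 steps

v1: -6,-5,-6,-4,-6,-4,-6,-3,-6,-2,-6,-2,-6,-1,-6,0
v2: 0,1,0,1,0,1,0,1,0,1,0,1,0,1,0,1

steps = 10; useful = 160; efficiency = 160/160 = 1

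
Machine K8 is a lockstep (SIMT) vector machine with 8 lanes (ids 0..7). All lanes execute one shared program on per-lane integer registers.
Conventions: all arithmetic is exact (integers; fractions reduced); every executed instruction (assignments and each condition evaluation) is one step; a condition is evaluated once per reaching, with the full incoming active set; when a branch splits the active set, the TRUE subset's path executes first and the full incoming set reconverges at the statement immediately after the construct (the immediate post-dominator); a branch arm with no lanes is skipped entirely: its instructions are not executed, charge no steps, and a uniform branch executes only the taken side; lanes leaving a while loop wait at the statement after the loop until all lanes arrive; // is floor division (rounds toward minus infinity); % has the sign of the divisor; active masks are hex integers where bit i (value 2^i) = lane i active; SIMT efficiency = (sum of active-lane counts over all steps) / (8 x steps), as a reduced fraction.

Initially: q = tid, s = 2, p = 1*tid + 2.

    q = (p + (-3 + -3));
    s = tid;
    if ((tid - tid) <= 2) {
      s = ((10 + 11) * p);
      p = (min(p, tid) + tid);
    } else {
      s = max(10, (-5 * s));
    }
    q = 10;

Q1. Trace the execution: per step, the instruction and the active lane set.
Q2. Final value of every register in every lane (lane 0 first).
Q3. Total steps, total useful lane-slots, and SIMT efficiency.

step 0: q <- (p + (-3 + -3))         0xff
step 1: s <- tid                     0xff
step 2: eval ((tid - tid) <= 2)      0xff
step 3: s <- ((10 + 11) * p)         0xff
step 4: p <- (min(p, tid) + tid)     0xff
step 5: q <- 10                      0xff

Answer: 6 steps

q: 10,10,10,10,10,10,10,10
s: 42,63,84,105,126,147,168,189
p: 0,2,4,6,8,10,12,14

steps = 6; useful = 48; efficiency = 48/48 = 1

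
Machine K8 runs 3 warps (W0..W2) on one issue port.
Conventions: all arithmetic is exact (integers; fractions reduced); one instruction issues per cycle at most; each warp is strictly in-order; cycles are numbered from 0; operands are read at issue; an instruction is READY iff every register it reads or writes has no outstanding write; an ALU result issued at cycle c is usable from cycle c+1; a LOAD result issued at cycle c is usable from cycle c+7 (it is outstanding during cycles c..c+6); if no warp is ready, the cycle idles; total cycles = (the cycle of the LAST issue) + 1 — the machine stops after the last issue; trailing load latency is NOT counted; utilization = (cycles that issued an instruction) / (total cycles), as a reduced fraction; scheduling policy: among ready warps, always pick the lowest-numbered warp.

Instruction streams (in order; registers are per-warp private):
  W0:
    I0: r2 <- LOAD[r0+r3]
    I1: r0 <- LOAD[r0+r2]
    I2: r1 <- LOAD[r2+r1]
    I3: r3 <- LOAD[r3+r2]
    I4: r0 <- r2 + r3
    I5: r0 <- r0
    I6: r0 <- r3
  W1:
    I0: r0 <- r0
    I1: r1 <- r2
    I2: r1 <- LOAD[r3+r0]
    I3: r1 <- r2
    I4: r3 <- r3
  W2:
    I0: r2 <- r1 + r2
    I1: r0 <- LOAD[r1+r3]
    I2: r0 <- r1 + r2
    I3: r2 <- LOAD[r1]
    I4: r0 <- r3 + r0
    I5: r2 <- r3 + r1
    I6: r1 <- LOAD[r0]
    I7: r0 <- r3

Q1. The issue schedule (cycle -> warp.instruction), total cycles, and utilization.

cycle 0: W0.I0
cycle 1: W1.I0
cycle 2: W1.I1
cycle 3: W1.I2
cycle 4: W2.I0
cycle 5: W2.I1
cycle 6: idle
cycle 7: W0.I1
cycle 8: W0.I2
cycle 9: W0.I3
cycle 10: W1.I3
cycle 11: W1.I4
cycle 12: W2.I2
cycle 13: W2.I3
cycle 14: W2.I4
cycle 15: idle
cycle 16: W0.I4
cycle 17: W0.I5
cycle 18: W0.I6
cycle 19: idle
cycle 20: W2.I5
cycle 21: W2.I6
cycle 22: W2.I7

Answer: 23 cycles, utilization 20/23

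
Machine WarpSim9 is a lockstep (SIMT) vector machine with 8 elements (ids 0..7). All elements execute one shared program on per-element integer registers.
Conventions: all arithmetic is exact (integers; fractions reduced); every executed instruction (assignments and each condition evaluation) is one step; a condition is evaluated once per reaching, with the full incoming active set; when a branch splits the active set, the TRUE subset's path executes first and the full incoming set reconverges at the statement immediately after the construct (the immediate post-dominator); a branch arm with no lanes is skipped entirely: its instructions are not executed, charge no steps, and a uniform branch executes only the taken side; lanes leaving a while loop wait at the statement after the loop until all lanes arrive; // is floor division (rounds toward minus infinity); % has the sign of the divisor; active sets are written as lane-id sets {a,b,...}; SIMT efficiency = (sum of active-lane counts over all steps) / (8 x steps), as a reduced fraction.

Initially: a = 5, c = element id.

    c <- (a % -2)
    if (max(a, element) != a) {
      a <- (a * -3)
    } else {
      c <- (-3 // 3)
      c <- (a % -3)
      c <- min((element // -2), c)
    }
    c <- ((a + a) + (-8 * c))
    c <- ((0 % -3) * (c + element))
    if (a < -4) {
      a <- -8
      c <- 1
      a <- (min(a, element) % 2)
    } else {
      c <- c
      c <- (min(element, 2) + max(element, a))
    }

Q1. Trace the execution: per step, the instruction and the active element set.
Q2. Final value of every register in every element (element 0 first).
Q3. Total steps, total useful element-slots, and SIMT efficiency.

step 0: c <- (a % -2)                {0,1,2,3,4,5,6,7}
step 1: eval (max(a, element) != a)  {0,1,2,3,4,5,6,7}
step 2: a <- (a * -3)                {6,7}
step 3: c <- (-3 // 3)               {0,1,2,3,4,5}
step 4: c <- (a % -3)                {0,1,2,3,4,5}
step 5: c <- min((element // -2), c) {0,1,2,3,4,5}
step 6: c <- ((a + a) + (-8 * c))    {0,1,2,3,4,5,6,7}
step 7: c <- ((0 % -3) * (c + element)) {0,1,2,3,4,5,6,7}
step 8: eval (a < -4)                {0,1,2,3,4,5,6,7}
step 9: a <- -8                      {6,7}
step 10: c <- 1                       {6,7}
step 11: a <- (min(a, element) % 2)   {6,7}
step 12: c <- c                       {0,1,2,3,4,5}
step 13: c <- (min(element, 2) + max(element, a)) {0,1,2,3,4,5}

Answer: 14 steps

a: 5,5,5,5,5,5,0,0
c: 5,6,7,7,7,7,1,1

steps = 14; useful = 78; efficiency = 78/112 = 39/56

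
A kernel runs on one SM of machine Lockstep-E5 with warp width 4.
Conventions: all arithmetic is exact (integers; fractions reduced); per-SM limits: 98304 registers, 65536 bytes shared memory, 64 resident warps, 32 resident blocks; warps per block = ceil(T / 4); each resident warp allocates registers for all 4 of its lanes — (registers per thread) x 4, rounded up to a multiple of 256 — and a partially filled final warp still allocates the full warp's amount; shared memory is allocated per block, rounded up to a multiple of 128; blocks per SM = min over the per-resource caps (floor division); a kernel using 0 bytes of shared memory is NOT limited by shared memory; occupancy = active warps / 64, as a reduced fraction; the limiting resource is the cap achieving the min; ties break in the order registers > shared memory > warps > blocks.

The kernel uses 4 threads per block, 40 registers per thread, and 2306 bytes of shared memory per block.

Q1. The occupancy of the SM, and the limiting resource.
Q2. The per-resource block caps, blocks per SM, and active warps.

Answer: occupancy 13/32, limited by shared memory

registers: 384 blocks
shared memory: 26 blocks
warps: 64 blocks
blocks: 32 blocks

Answer: 26 blocks, 26 active warps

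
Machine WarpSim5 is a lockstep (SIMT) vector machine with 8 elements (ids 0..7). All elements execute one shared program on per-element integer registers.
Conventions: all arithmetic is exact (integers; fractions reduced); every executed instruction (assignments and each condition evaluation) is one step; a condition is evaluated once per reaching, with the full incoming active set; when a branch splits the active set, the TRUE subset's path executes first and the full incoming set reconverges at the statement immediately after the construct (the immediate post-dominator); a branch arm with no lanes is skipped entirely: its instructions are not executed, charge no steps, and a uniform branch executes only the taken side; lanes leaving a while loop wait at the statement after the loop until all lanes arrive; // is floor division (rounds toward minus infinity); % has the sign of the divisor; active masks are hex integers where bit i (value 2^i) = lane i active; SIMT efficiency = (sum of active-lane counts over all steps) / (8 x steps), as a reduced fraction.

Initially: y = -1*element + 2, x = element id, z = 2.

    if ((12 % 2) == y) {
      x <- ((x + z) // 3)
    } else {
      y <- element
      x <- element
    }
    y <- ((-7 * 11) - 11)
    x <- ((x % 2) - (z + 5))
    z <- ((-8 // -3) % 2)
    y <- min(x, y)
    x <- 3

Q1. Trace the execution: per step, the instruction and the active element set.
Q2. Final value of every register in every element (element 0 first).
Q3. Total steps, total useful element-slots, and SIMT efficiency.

step 0: eval ((12 % 2) == y)         0xff
step 1: x <- ((x + z) // 3)          0x04
step 2: y <- element                 0xfb
step 3: x <- element                 0xfb
step 4: y <- ((-7 * 11) - 11)        0xff
step 5: x <- ((x % 2) - (z + 5))     0xff
step 6: z <- ((-8 // -3) % 2)        0xff
step 7: y <- min(x, y)               0xff
step 8: x <- 3                       0xff

Answer: 9 steps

y: -88,-88,-88,-88,-88,-88,-88,-88
x: 3,3,3,3,3,3,3,3
z: 0,0,0,0,0,0,0,0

steps = 9; useful = 63; efficiency = 63/72 = 7/8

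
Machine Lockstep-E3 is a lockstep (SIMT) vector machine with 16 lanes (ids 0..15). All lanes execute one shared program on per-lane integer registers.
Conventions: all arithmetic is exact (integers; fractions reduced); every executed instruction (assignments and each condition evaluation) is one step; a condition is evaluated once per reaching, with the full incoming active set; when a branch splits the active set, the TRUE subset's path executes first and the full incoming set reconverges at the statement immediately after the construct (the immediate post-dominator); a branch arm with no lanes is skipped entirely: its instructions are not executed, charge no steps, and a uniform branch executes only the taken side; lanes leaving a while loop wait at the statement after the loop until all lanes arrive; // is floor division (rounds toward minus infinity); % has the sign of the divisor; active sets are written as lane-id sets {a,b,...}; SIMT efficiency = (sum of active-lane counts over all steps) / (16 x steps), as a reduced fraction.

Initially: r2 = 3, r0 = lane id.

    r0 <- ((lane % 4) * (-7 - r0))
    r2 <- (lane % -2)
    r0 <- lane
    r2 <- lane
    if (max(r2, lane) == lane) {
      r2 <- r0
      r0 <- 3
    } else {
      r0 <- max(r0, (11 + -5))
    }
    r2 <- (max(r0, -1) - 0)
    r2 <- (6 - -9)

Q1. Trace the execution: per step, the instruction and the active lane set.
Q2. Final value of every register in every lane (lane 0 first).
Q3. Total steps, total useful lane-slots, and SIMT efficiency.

step 0: r0 <- ((lane % 4) * (-7 - r0)) {0,1,2,3,4,5,6,7,8,9,10,11,12,13,14,15}
step 1: r2 <- (lane % -2)            {0,1,2,3,4,5,6,7,8,9,10,11,12,13,14,15}
step 2: r0 <- lane                   {0,1,2,3,4,5,6,7,8,9,10,11,12,13,14,15}
step 3: r2 <- lane                   {0,1,2,3,4,5,6,7,8,9,10,11,12,13,14,15}
step 4: eval (max(r2, lane) == lane) {0,1,2,3,4,5,6,7,8,9,10,11,12,13,14,15}
step 5: r2 <- r0                     {0,1,2,3,4,5,6,7,8,9,10,11,12,13,14,15}
step 6: r0 <- 3                      {0,1,2,3,4,5,6,7,8,9,10,11,12,13,14,15}
step 7: r2 <- (max(r0, -1) - 0)      {0,1,2,3,4,5,6,7,8,9,10,11,12,13,14,15}
step 8: r2 <- (6 - -9)               {0,1,2,3,4,5,6,7,8,9,10,11,12,13,14,15}

Answer: 9 steps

r2: 15,15,15,15,15,15,15,15,15,15,15,15,15,15,15,15
r0: 3,3,3,3,3,3,3,3,3,3,3,3,3,3,3,3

steps = 9; useful = 144; efficiency = 144/144 = 1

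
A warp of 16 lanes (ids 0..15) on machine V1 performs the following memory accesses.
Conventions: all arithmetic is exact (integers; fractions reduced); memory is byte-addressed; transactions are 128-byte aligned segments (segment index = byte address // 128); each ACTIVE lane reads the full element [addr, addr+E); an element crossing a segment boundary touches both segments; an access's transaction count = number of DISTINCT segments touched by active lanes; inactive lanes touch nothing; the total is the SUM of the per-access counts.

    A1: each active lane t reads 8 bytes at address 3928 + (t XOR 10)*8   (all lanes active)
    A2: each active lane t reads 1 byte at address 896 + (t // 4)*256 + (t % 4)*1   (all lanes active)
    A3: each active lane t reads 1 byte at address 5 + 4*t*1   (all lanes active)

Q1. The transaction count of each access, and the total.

A1: 2 transactions
A2: 4 transactions
A3: 1 transaction

Answer: 2,4,1; total 7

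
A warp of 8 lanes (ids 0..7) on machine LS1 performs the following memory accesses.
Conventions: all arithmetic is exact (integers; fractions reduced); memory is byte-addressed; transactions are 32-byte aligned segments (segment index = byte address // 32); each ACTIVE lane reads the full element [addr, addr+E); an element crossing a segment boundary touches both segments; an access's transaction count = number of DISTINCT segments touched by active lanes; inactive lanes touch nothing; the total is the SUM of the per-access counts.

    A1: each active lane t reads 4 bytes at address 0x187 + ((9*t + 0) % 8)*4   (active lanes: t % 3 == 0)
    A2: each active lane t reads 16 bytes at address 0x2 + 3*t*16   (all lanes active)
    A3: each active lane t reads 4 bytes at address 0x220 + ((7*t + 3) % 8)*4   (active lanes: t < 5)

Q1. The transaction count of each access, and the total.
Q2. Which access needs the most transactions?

A1: 2 transactions
A2: 12 transactions
A3: 1 transaction

Answer: 2,12,1; total 15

Answer: A2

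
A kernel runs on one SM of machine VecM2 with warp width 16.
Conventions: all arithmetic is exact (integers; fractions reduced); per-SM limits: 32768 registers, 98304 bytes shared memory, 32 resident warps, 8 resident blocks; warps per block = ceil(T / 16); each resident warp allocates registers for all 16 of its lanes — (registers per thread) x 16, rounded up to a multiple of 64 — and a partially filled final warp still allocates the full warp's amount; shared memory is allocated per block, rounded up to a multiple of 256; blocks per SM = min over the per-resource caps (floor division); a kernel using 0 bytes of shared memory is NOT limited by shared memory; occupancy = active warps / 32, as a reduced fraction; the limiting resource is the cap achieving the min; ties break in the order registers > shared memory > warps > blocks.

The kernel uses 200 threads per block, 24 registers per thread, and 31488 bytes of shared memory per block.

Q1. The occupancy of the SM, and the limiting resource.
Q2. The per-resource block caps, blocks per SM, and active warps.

Answer: occupancy 13/16, limited by warps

registers: 6 blocks
shared memory: 3 blocks
warps: 2 blocks
blocks: 8 blocks

Answer: 2 blocks, 26 active warps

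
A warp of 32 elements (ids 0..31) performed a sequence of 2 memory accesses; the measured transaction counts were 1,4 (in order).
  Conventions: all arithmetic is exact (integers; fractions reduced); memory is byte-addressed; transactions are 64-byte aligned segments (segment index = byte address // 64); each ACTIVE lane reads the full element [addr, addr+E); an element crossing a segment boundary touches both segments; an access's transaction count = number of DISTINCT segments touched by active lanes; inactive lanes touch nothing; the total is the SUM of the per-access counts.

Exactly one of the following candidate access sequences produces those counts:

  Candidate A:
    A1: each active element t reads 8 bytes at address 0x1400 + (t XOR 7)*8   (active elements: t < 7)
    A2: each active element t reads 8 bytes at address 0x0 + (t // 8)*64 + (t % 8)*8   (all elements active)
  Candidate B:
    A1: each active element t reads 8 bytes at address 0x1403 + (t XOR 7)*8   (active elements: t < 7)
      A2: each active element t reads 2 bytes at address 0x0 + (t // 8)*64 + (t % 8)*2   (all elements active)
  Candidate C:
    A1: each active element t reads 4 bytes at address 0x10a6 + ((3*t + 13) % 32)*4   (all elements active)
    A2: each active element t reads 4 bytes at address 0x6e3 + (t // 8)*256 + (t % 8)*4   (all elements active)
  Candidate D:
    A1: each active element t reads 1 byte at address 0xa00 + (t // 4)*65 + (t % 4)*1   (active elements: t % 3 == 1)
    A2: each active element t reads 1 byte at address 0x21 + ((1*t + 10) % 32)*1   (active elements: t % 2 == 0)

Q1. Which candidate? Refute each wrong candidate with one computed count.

B: A1 gives 2 transactions, not 1
C: A1 gives 3 transactions, not 1
D: A1 gives 8 transactions, not 1
A: all counts match (1,4)

Answer: A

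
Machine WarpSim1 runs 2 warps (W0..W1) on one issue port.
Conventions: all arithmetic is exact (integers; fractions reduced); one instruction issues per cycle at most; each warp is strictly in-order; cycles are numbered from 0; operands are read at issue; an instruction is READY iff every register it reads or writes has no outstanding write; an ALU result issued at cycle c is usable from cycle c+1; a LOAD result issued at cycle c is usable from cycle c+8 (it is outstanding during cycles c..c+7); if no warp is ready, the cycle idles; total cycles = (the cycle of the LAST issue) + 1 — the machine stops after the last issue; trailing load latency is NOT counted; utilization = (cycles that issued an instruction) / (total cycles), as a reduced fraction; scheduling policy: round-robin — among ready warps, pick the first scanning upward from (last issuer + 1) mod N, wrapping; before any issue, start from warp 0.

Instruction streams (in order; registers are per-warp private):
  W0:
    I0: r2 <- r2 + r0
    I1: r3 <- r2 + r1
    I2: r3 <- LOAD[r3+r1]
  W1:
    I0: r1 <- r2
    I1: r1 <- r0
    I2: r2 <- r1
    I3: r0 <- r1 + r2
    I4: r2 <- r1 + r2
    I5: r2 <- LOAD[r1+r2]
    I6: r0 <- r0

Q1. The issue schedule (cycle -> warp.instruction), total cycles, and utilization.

cycle 0: W0.I0
cycle 1: W1.I0
cycle 2: W0.I1
cycle 3: W1.I1
cycle 4: W0.I2
cycle 5: W1.I2
cycle 6: W1.I3
cycle 7: W1.I4
cycle 8: W1.I5
cycle 9: W1.I6

Answer: 10 cycles, utilization 1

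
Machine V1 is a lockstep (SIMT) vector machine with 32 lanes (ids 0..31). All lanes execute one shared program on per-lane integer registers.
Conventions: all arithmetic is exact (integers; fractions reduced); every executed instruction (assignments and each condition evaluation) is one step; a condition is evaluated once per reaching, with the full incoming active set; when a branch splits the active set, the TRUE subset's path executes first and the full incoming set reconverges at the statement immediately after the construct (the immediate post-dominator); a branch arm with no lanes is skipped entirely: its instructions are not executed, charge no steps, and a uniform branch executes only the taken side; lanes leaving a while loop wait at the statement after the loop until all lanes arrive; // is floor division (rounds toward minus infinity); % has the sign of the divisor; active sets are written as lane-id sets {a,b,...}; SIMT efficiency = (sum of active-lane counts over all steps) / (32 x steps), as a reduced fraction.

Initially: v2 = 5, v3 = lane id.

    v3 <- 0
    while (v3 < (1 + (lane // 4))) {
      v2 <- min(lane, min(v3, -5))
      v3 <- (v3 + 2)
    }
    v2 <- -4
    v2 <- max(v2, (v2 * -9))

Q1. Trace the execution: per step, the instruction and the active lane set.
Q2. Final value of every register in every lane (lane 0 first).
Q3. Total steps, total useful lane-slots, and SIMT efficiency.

step 0: v3 <- 0                      {0,1,2,3,4,5,6,7,8,9,10,11,12,13,14,15,16,17,18,19,20,21,22,23,24,25,26,27,28,29,30,31}
step 1: eval (v3 < (1 + (lane // 4))) {0,1,2,3,4,5,6,7,8,9,10,11,12,13,14,15,16,17,18,19,20,21,22,23,24,25,26,27,28,29,30,31}
step 2: v2 <- min(lane, min(v3, -5)) {0,1,2,3,4,5,6,7,8,9,10,11,12,13,14,15,16,17,18,19,20,21,22,23,24,25,26,27,28,29,30,31}
step 3: v3 <- (v3 + 2)               {0,1,2,3,4,5,6,7,8,9,10,11,12,13,14,15,16,17,18,19,20,21,22,23,24,25,26,27,28,29,30,31}
step 4: eval (v3 < (1 + (lane // 4))) {0,1,2,3,4,5,6,7,8,9,10,11,12,13,14,15,16,17,18,19,20,21,22,23,24,25,26,27,28,29,30,31}
step 5: v2 <- min(lane, min(v3, -5)) {8,9,10,11,12,13,14,15,16,17,18,19,20,21,22,23,24,25,26,27,28,29,30,31}
step 6: v3 <- (v3 + 2)               {8,9,10,11,12,13,14,15,16,17,18,19,20,21,22,23,24,25,26,27,28,29,30,31}
step 7: eval (v3 < (1 + (lane // 4))) {8,9,10,11,12,13,14,15,16,17,18,19,20,21,22,23,24,25,26,27,28,29,30,31}
step 8: v2 <- min(lane, min(v3, -5)) {16,17,18,19,20,21,22,23,24,25,26,27,28,29,30,31}
step 9: v3 <- (v3 + 2)               {16,17,18,19,20,21,22,23,24,25,26,27,28,29,30,31}
step 10: eval (v3 < (1 + (lane // 4))) {16,17,18,19,20,21,22,23,24,25,26,27,28,29,30,31}
step 11: v2 <- min(lane, min(v3, -5)) {24,25,26,27,28,29,30,31}
step 12: v3 <- (v3 + 2)               {24,25,26,27,28,29,30,31}
step 13: eval (v3 < (1 + (lane // 4))) {24,25,26,27,28,29,30,31}
step 14: v2 <- -4                     {0,1,2,3,4,5,6,7,8,9,10,11,12,13,14,15,16,17,18,19,20,21,22,23,24,25,26,27,28,29,30,31}
step 15: v2 <- max(v2, (v2 * -9))     {0,1,2,3,4,5,6,7,8,9,10,11,12,13,14,15,16,17,18,19,20,21,22,23,24,25,26,27,28,29,30,31}

Answer: 16 steps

v2: 36,36,36,36,36,36,36,36,36,36,36,36,36,36,36,36,36,36,36,36,36,36,36,36,36,36,36,36,36,36,36,36
v3: 2,2,2,2,2,2,2,2,4,4,4,4,4,4,4,4,6,6,6,6,6,6,6,6,8,8,8,8,8,8,8,8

steps = 16; useful = 368; efficiency = 368/512 = 23/32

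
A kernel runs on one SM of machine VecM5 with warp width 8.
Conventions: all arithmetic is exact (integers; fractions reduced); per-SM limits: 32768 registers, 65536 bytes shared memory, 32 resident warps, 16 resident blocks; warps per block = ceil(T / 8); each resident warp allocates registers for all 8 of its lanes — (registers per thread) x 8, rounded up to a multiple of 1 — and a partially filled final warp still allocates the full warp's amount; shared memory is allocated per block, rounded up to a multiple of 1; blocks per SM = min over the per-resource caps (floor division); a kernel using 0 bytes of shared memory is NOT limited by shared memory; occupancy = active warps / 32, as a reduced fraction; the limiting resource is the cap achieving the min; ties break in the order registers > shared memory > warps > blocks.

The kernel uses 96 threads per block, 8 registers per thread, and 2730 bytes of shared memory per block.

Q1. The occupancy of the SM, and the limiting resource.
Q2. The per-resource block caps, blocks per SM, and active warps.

Answer: occupancy 3/4, limited by warps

registers: 42 blocks
shared memory: 24 blocks
warps: 2 blocks
blocks: 16 blocks

Answer: 2 blocks, 24 active warps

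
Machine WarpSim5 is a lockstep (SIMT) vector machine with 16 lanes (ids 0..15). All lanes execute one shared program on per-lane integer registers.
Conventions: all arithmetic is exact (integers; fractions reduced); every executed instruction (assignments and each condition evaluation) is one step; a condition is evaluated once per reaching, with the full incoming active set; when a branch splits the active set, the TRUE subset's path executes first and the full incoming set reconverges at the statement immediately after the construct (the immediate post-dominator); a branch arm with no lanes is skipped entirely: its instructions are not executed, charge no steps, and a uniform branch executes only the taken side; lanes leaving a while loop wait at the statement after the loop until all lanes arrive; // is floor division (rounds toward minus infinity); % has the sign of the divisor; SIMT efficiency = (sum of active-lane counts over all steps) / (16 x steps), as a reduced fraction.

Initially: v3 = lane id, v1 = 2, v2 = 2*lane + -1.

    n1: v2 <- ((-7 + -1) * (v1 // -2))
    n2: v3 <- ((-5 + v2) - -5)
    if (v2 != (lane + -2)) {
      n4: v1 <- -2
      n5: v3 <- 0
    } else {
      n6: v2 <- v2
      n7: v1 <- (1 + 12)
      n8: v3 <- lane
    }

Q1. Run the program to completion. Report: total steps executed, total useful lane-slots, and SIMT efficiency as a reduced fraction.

Answer: 8 steps, 81 useful, 81/128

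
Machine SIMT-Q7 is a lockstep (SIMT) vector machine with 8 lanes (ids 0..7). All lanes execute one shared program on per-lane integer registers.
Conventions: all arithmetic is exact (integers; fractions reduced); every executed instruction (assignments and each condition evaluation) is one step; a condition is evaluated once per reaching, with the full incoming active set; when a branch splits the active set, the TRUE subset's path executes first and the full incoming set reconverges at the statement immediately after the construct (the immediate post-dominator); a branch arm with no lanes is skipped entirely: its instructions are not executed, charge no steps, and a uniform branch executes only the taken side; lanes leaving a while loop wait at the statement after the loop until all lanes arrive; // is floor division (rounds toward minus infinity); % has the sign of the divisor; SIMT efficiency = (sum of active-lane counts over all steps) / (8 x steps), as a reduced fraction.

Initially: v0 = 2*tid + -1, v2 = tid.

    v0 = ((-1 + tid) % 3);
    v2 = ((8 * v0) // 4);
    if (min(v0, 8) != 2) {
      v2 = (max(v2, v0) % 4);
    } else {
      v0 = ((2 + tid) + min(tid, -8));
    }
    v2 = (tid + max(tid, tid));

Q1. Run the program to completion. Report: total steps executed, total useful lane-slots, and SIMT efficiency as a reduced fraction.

Answer: 6 steps, 40 useful, 5/6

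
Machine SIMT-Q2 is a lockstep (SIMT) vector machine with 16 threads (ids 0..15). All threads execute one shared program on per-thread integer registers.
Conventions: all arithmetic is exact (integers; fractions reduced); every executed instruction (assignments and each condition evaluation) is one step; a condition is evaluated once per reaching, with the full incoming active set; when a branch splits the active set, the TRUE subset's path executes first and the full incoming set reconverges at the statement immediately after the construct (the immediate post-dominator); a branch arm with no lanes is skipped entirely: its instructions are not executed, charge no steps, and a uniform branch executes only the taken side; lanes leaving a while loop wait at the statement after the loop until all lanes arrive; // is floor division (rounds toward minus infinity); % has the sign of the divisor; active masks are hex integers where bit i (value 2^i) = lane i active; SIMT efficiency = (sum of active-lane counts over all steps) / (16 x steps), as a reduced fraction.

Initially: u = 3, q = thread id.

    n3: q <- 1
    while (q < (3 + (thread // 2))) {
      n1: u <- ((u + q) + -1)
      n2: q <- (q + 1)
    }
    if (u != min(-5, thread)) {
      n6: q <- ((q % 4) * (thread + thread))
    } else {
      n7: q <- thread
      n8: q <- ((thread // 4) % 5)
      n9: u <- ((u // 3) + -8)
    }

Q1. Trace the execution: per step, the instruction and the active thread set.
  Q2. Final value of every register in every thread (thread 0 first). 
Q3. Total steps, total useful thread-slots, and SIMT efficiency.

step 0: q <- 1                       0xffff
step 1: eval (q < (3 + (thread // 2))) 0xffff
step 2: u <- ((u + q) + -1)          0xffff
step 3: q <- (q + 1)                 0xffff
step 4: eval (q < (3 + (thread // 2))) 0xffff
step 5: u <- ((u + q) + -1)          0xffff
step 6: q <- (q + 1)                 0xffff
step 7: eval (q < (3 + (thread // 2))) 0xffff
step 8: u <- ((u + q) + -1)          0xfffc
step 9: q <- (q + 1)                 0xfffc
step 10: eval (q < (3 + (thread // 2))) 0xfffc
step 11: u <- ((u + q) + -1)          0xfff0
step 12: q <- (q + 1)                 0xfff0
step 13: eval (q < (3 + (thread // 2))) 0xfff0
step 14: u <- ((u + q) + -1)          0xffc0
step 15: q <- (q + 1)                 0xffc0
step 16: eval (q < (3 + (thread // 2))) 0xffc0
step 17: u <- ((u + q) + -1)          0xff00
step 18: q <- (q + 1)                 0xff00
step 19: eval (q < (3 + (thread // 2))) 0xff00
step 20: u <- ((u + q) + -1)          0xfc00
step 21: q <- (q + 1)                 0xfc00
step 22: eval (q < (3 + (thread // 2))) 0xfc00
step 23: u <- ((u + q) + -1)          0xf000
step 24: q <- (q + 1)                 0xf000
step 25: eval (q < (3 + (thread // 2))) 0xf000
step 26: u <- ((u + q) + -1)          0xc000
step 27: q <- (q + 1)                 0xc000
step 28: eval (q < (3 + (thread // 2))) 0xc000
step 29: eval (u != min(-5, thread))  0xffff
step 30: q <- ((q % 4) * (thread + thread)) 0xffff

Answer: 31 steps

u: 4,4,6,6,9,9,13,13,18,18,24,24,31,31,39,39
q: 0,6,0,0,8,10,24,28,48,54,0,0,24,26,56,60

steps = 31; useful = 328; efficiency = 328/496 = 41/62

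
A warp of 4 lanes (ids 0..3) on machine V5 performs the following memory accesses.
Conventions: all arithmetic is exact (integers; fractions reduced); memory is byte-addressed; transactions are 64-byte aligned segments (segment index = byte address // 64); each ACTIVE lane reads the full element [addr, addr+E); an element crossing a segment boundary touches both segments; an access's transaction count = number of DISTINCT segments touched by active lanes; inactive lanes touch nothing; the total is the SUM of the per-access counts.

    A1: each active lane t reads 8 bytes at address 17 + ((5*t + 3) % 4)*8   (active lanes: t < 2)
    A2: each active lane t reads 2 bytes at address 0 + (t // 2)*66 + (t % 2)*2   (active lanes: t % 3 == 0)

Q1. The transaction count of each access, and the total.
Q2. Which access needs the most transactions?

A1: 1 transaction
A2: 2 transactions

Answer: 1,2; total 3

Answer: A2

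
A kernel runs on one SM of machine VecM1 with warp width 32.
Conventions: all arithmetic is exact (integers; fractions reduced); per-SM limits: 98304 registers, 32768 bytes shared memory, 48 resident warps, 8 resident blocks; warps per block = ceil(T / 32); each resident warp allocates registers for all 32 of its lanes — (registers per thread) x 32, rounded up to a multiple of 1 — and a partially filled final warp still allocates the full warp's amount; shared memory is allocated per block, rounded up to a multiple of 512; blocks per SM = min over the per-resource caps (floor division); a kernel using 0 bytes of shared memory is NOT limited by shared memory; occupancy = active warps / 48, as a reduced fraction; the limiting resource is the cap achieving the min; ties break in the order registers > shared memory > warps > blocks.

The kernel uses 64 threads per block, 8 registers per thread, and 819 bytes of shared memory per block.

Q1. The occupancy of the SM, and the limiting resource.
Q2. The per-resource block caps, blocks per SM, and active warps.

Answer: occupancy 1/3, limited by blocks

registers: 192 blocks
shared memory: 32 blocks
warps: 24 blocks
blocks: 8 blocks

Answer: 8 blocks, 16 active warps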